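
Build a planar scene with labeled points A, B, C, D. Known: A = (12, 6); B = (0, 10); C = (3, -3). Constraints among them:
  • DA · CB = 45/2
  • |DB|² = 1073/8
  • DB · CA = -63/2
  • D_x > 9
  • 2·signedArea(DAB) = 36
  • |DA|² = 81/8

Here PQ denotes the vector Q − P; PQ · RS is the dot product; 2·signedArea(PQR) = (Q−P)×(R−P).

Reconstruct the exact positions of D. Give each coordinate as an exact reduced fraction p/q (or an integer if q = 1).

D = (39/4, 15/4)

1. D_x = 39/4  [DA · CB = 45/2 ∩ DB · CA = -63/2]
2. D_y = 15/4  [DA · CB = 45/2 ∩ DB · CA = -63/2]
   → D = (39/4, 15/4)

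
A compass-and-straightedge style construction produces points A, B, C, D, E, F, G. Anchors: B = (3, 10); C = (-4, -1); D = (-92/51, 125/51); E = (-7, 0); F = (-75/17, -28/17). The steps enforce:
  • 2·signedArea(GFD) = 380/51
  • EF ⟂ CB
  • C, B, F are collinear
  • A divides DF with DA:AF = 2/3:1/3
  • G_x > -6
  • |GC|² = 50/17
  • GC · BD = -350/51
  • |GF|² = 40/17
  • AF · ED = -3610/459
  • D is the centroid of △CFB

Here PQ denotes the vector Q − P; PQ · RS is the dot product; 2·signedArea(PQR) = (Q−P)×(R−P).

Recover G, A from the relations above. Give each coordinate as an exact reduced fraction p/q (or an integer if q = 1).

1. G_x = -97/17  [2·signedArea(GFD) = 380/51 ∩ GC · BD = -350/51]
2. G_y = -14/17  [2·signedArea(GFD) = 380/51 ∩ GC · BD = -350/51]
   → G = (-97/17, -14/17)
3. A_x = -542/153  [A divides DF with DA:AF = 2/3:1/3]
4. A_y = -43/153  [A divides DF with DA:AF = 2/3:1/3]
   → A = (-542/153, -43/153)

A = (-542/153, -43/153)
G = (-97/17, -14/17)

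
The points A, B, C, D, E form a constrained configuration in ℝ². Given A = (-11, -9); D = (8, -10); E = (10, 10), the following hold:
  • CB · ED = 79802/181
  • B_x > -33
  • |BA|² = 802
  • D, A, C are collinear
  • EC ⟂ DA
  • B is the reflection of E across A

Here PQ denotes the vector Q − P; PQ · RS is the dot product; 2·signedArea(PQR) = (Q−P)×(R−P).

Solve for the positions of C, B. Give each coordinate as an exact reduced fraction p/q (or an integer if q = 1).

1. C_x = 1619/181  [D, A, C are collinear ∩ EC ⟂ DA]
2. C_y = -1819/181  [D, A, C are collinear ∩ EC ⟂ DA]
   → C = (1619/181, -1819/181)
3. B_x = -32  [B is the reflection of E across A]
4. B_y = -28  [B is the reflection of E across A]
   → B = (-32, -28)

B = (-32, -28)
C = (1619/181, -1819/181)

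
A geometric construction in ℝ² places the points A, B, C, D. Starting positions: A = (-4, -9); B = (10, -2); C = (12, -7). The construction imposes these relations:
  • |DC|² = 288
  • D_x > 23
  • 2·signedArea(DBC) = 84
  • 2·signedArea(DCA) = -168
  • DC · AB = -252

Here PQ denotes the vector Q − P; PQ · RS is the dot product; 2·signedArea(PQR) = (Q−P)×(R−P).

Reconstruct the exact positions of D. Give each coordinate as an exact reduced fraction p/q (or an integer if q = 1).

1. D_x = 24  [2·signedArea(DBC) = 84 ∩ 2·signedArea(DCA) = -168]
2. D_y = 5  [2·signedArea(DBC) = 84 ∩ 2·signedArea(DCA) = -168]
   → D = (24, 5)

D = (24, 5)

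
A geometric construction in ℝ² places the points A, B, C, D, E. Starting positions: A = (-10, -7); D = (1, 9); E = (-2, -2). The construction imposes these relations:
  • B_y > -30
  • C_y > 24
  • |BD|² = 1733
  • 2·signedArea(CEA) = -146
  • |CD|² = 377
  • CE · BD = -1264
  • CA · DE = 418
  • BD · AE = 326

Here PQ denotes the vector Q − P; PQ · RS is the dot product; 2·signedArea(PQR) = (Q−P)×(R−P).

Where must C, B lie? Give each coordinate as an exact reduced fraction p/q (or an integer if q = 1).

1. C_x = 12  [2·signedArea(CEA) = -146 ∩ CA · DE = 418]
2. C_y = 25  [2·signedArea(CEA) = -146 ∩ CA · DE = 418]
   → C = (12, 25)
3. B_x = -16  [BD · AE = 326 ∩ CE · BD = -1264]
4. B_y = -29  [BD · AE = 326 ∩ CE · BD = -1264]
   → B = (-16, -29)

B = (-16, -29)
C = (12, 25)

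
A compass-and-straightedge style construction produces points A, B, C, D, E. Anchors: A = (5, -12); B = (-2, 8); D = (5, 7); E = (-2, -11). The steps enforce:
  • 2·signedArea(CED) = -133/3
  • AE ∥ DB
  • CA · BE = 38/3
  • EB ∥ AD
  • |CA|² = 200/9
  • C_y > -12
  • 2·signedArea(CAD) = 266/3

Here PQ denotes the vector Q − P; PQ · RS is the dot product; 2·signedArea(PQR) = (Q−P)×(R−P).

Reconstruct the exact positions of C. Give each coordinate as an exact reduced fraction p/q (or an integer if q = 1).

1. C_x = 1/3  [2·signedArea(CAD) = 266/3 ∩ CA · BE = 38/3]
2. C_y = -34/3  [2·signedArea(CAD) = 266/3 ∩ CA · BE = 38/3]
   → C = (1/3, -34/3)

C = (1/3, -34/3)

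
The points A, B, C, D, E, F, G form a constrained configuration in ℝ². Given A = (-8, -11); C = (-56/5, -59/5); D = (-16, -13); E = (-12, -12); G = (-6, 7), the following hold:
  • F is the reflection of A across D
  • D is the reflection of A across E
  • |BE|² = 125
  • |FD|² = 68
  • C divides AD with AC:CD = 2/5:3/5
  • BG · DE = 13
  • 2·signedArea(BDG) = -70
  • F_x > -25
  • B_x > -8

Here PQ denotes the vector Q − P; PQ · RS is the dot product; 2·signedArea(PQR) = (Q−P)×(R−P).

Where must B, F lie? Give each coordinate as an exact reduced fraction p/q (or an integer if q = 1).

B = (-7, -2)
F = (-24, -15)

1. B_x = -7  [2·signedArea(BDG) = -70 ∩ BG · DE = 13]
2. B_y = -2  [2·signedArea(BDG) = -70 ∩ BG · DE = 13]
   → B = (-7, -2)
3. F_x = -24  [F is the reflection of A across D]
4. F_y = -15  [F is the reflection of A across D]
   → F = (-24, -15)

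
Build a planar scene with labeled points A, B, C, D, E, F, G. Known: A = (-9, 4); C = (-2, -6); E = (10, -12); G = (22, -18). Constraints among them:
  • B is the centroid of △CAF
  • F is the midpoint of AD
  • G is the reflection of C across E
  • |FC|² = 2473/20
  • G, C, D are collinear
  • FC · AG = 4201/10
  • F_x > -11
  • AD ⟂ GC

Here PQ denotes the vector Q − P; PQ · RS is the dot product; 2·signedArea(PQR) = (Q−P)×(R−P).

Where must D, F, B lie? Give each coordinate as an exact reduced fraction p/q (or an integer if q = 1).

1. D_x = -58/5  [G, C, D are collinear ∩ AD ⟂ GC]
2. D_y = -6/5  [G, C, D are collinear ∩ AD ⟂ GC]
   → D = (-58/5, -6/5)
3. F_x = -103/10  [F is the midpoint of AD]
4. F_y = 7/5  [F is the midpoint of AD]
   → F = (-103/10, 7/5)
5. B_x = -71/10  [B is the centroid of △CAF]
6. B_y = -1/5  [B is the centroid of △CAF]
   → B = (-71/10, -1/5)

B = (-71/10, -1/5)
D = (-58/5, -6/5)
F = (-103/10, 7/5)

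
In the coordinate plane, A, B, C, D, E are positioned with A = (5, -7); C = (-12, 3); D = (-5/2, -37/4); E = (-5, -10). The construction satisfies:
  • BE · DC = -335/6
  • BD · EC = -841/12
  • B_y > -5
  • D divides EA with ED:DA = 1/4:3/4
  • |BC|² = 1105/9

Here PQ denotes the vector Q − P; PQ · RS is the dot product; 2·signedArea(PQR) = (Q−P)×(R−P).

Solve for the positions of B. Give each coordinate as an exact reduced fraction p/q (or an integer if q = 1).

1. B_x = -4  [BE · DC = -335/6 ∩ BD · EC = -841/12]
2. B_y = -14/3  [BE · DC = -335/6 ∩ BD · EC = -841/12]
   → B = (-4, -14/3)

B = (-4, -14/3)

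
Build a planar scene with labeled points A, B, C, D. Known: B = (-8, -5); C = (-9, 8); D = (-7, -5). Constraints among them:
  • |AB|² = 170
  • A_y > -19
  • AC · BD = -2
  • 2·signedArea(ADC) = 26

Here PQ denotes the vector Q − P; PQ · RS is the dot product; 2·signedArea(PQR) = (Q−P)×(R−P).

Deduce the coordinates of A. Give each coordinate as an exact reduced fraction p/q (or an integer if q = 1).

1. A_x = -7  [2·signedArea(ADC) = 26 ∩ AC · BD = -2]
2. A_y = -18  [2·signedArea(ADC) = 26 ∩ AC · BD = -2]
   → A = (-7, -18)

A = (-7, -18)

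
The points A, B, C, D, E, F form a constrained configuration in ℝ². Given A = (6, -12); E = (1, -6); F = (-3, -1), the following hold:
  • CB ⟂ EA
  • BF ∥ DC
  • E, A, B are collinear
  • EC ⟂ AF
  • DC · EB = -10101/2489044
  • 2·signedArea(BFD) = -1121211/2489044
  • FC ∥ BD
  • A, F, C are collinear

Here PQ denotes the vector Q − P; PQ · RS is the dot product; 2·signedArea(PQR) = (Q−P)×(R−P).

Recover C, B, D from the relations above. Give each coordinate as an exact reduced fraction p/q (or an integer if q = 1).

B = (12327/12322, -36969/6161)
C = (213/202, -1203/202)
D = (31143/6161, -134999/12322)

1. C_x = 213/202  [A, F, C are collinear ∩ EC ⟂ AF]
2. C_y = -1203/202  [A, F, C are collinear ∩ EC ⟂ AF]
   → C = (213/202, -1203/202)
3. B_x = 12327/12322  [E, A, B are collinear ∩ CB ⟂ EA]
4. B_y = -36969/6161  [E, A, B are collinear ∩ CB ⟂ EA]
   → B = (12327/12322, -36969/6161)
5. D_x = 31143/6161  [BF ∥ DC ∩ FC ∥ BD]
6. D_y = -134999/12322  [BF ∥ DC ∩ FC ∥ BD]
   → D = (31143/6161, -134999/12322)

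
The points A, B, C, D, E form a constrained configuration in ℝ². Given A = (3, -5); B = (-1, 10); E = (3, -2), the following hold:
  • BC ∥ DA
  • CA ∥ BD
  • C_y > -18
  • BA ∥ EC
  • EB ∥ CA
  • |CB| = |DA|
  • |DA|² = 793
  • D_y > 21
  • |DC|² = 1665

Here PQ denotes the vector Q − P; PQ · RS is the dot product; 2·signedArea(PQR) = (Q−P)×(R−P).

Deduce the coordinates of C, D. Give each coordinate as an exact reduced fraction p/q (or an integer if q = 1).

1. C_x = 7  [EB ∥ CA ∩ BA ∥ EC]
2. C_y = -17  [EB ∥ CA ∩ BA ∥ EC]
   → C = (7, -17)
3. D_x = -5  [BC ∥ DA ∩ CA ∥ BD]
4. D_y = 22  [BC ∥ DA ∩ CA ∥ BD]
   → D = (-5, 22)

C = (7, -17)
D = (-5, 22)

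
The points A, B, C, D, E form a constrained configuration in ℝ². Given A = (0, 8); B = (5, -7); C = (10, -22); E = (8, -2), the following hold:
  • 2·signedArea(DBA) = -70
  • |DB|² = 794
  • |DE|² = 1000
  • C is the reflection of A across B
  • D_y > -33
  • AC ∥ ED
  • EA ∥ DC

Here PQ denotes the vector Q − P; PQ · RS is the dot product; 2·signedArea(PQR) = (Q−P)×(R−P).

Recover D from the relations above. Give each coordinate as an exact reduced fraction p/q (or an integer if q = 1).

1. D_x = 18  [EA ∥ DC ∩ AC ∥ ED]
2. D_y = -32  [EA ∥ DC ∩ AC ∥ ED]
   → D = (18, -32)

D = (18, -32)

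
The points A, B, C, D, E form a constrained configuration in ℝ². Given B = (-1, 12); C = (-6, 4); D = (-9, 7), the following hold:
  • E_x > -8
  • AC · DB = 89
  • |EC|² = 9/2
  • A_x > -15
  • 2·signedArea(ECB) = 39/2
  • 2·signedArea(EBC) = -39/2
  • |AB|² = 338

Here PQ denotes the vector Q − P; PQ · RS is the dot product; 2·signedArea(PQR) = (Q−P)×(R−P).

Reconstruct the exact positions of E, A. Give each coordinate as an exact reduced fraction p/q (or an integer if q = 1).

1. E_x = -15/2  [line -8·x + 5·y + -175/2 = 0 ∩ |EC|² = 9/2]
2. E_y = 11/2  [line -8·x + 5·y + -175/2 = 0 ∩ |EC|² = 9/2]
   → E = (-15/2, 11/2)
3. A_x = -14  [line -8·x + -5·y + -117 = 0 ∩ |AB|² = 338]
4. A_y = -1  [line -8·x + -5·y + -117 = 0 ∩ |AB|² = 338]
   → A = (-14, -1)

A = (-14, -1)
E = (-15/2, 11/2)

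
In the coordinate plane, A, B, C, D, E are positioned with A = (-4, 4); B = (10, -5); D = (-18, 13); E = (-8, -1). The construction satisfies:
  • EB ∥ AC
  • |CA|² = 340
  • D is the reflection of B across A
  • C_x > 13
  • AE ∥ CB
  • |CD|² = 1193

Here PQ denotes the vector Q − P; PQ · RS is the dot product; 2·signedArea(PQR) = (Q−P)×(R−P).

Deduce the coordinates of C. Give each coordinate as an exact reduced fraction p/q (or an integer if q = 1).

1. C_x = 14  [AE ∥ CB ∩ EB ∥ AC]
2. C_y = 0  [AE ∥ CB ∩ EB ∥ AC]
   → C = (14, 0)

C = (14, 0)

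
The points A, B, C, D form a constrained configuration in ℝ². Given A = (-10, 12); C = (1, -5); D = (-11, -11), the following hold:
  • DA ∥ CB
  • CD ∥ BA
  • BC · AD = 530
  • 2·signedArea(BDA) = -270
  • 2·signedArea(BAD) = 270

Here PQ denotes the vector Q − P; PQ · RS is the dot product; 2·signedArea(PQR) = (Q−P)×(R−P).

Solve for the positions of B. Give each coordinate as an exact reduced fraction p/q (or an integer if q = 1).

1. B_x = 2  [CD ∥ BA ∩ DA ∥ CB]
2. B_y = 18  [CD ∥ BA ∩ DA ∥ CB]
   → B = (2, 18)

B = (2, 18)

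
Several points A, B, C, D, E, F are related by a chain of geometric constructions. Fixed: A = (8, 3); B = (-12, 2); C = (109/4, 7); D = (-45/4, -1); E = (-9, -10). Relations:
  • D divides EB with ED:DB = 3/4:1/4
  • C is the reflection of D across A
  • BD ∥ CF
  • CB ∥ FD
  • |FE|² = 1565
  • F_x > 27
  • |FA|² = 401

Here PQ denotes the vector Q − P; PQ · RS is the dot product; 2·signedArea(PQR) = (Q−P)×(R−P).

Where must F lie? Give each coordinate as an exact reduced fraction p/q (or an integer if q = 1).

F = (28, 4)

1. F_x = 28  [CB ∥ FD ∩ BD ∥ CF]
2. F_y = 4  [CB ∥ FD ∩ BD ∥ CF]
   → F = (28, 4)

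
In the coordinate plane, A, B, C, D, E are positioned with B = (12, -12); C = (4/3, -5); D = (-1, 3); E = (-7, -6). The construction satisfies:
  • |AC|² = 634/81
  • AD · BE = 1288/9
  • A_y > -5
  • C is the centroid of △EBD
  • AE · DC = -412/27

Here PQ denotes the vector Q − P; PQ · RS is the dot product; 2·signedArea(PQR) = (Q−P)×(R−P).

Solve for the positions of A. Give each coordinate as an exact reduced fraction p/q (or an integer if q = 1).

1. A_x = 37/9  [AD · BE = 1288/9 ∩ AE · DC = -412/27]
2. A_y = -14/3  [AD · BE = 1288/9 ∩ AE · DC = -412/27]
   → A = (37/9, -14/3)

A = (37/9, -14/3)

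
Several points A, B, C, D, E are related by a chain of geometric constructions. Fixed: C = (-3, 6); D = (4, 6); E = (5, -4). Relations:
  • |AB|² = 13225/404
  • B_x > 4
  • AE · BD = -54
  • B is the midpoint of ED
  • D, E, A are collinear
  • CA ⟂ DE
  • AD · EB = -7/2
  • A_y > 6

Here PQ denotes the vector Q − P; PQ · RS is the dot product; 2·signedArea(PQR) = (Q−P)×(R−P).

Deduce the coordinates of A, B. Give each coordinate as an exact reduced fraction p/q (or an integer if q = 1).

1. A_x = 397/101  [D, E, A are collinear ∩ CA ⟂ DE]
2. A_y = 676/101  [D, E, A are collinear ∩ CA ⟂ DE]
   → A = (397/101, 676/101)
3. B_x = 9/2  [B is the midpoint of ED]
4. B_y = 1  [B is the midpoint of ED]
   → B = (9/2, 1)

A = (397/101, 676/101)
B = (9/2, 1)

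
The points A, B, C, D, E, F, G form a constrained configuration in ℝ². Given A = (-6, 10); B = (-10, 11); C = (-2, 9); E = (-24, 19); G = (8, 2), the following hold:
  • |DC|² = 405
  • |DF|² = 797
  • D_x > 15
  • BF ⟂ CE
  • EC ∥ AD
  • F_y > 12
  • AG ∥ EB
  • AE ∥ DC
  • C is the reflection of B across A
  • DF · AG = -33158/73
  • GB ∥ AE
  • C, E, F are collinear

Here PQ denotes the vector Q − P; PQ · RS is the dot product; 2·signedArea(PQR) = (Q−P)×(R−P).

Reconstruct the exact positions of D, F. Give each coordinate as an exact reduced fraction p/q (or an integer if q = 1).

1. D_x = 16  [AE ∥ DC ∩ EC ∥ AD]
2. D_y = 0  [AE ∥ DC ∩ EC ∥ AD]
   → D = (16, 0)
3. F_x = -685/73  [C, E, F are collinear ∩ BF ⟂ CE]
4. F_y = 902/73  [C, E, F are collinear ∩ BF ⟂ CE]
   → F = (-685/73, 902/73)

D = (16, 0)
F = (-685/73, 902/73)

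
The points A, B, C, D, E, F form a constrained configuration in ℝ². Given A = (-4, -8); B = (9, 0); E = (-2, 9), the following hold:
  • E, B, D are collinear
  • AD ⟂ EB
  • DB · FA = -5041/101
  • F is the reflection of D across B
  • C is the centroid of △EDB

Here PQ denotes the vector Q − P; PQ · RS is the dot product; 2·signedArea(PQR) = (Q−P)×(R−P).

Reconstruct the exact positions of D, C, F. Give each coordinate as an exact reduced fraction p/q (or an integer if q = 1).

C = (817/202, 819/202)
D = (1037/202, 639/202)
F = (2599/202, -639/202)

1. D_x = 1037/202  [E, B, D are collinear ∩ AD ⟂ EB]
2. D_y = 639/202  [E, B, D are collinear ∩ AD ⟂ EB]
   → D = (1037/202, 639/202)
3. C_x = 817/202  [C is the centroid of △EDB]
4. C_y = 819/202  [C is the centroid of △EDB]
   → C = (817/202, 819/202)
5. F_x = 2599/202  [F is the reflection of D across B]
6. F_y = -639/202  [F is the reflection of D across B]
   → F = (2599/202, -639/202)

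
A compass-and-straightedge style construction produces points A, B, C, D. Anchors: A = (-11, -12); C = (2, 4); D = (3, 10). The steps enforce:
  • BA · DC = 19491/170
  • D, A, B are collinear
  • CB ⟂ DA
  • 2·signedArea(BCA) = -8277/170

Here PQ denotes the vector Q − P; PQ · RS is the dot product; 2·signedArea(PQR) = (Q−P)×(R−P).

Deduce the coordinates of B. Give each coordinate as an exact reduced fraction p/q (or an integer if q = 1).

1. B_x = -1/170  [D, A, B are collinear ∩ CB ⟂ DA]
2. B_y = 897/170  [D, A, B are collinear ∩ CB ⟂ DA]
   → B = (-1/170, 897/170)

B = (-1/170, 897/170)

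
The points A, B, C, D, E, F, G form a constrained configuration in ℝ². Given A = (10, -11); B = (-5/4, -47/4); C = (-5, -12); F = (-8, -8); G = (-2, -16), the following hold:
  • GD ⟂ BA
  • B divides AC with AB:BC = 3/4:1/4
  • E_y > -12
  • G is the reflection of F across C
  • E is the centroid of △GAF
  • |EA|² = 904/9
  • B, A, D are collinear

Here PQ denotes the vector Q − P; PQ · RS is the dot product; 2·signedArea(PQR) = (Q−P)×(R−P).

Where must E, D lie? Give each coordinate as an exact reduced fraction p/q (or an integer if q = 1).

D = (-515/226, -2671/226)
E = (0, -35/3)

1. E_x = 0  [E is the centroid of △GAF]
2. E_y = -35/3  [E is the centroid of △GAF]
   → E = (0, -35/3)
3. D_x = -515/226  [B, A, D are collinear ∩ GD ⟂ BA]
4. D_y = -2671/226  [B, A, D are collinear ∩ GD ⟂ BA]
   → D = (-515/226, -2671/226)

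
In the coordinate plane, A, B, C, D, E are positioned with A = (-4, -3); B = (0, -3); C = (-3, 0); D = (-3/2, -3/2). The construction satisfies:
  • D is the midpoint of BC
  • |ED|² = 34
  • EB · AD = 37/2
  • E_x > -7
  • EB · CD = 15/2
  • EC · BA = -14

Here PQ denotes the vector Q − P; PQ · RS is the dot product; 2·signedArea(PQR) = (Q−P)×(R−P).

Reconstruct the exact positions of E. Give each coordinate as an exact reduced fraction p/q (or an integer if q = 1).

1. E_x = -13/2  [EC · BA = -14 ∩ EB · CD = 15/2]
2. E_y = -9/2  [EC · BA = -14 ∩ EB · CD = 15/2]
   → E = (-13/2, -9/2)

E = (-13/2, -9/2)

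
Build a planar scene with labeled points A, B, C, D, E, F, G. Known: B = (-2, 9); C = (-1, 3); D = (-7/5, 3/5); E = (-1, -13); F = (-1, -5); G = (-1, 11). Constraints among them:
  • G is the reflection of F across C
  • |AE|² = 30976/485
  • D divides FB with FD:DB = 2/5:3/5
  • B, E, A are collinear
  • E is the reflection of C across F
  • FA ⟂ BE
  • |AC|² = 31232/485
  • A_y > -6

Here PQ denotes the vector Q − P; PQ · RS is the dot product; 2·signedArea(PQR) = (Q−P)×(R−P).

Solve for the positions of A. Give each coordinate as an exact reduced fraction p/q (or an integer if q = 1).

1. A_x = -661/485  [B, E, A are collinear ∩ FA ⟂ BE]
2. A_y = -2433/485  [B, E, A are collinear ∩ FA ⟂ BE]
   → A = (-661/485, -2433/485)

A = (-661/485, -2433/485)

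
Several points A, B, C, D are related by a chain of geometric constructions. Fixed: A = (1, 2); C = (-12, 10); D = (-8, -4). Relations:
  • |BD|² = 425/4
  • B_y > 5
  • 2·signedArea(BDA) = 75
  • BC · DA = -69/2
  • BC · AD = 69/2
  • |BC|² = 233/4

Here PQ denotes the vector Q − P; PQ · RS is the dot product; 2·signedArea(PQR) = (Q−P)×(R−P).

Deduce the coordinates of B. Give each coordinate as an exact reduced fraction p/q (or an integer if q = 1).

1. B_x = -11/2  [2·signedArea(BDA) = 75 ∩ BC · AD = 69/2]
2. B_y = 6  [2·signedArea(BDA) = 75 ∩ BC · AD = 69/2]
   → B = (-11/2, 6)

B = (-11/2, 6)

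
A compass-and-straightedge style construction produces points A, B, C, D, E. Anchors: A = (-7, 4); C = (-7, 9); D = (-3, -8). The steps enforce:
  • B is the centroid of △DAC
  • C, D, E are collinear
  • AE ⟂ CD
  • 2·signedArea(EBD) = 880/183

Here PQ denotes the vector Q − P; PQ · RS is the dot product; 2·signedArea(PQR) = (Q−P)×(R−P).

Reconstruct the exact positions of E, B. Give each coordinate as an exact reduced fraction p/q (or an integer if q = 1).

B = (-17/3, 5/3)
E = (-359/61, 260/61)

1. E_x = -359/61  [C, D, E are collinear ∩ AE ⟂ CD]
2. E_y = 260/61  [C, D, E are collinear ∩ AE ⟂ CD]
   → E = (-359/61, 260/61)
3. B_x = -17/3  [B is the centroid of △DAC]
4. B_y = 5/3  [B is the centroid of △DAC]
   → B = (-17/3, 5/3)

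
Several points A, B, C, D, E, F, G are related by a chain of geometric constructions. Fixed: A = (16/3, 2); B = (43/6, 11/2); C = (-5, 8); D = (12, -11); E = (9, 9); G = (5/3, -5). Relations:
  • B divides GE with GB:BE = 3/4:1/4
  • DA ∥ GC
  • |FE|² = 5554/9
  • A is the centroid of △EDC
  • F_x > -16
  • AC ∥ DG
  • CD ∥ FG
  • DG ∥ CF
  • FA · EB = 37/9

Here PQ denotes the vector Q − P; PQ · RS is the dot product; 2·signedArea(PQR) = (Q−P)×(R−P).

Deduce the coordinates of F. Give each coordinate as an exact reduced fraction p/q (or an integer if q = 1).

F = (-46/3, 14)

1. F_x = -46/3  [CD ∥ FG ∩ DG ∥ CF]
2. F_y = 14  [CD ∥ FG ∩ DG ∥ CF]
   → F = (-46/3, 14)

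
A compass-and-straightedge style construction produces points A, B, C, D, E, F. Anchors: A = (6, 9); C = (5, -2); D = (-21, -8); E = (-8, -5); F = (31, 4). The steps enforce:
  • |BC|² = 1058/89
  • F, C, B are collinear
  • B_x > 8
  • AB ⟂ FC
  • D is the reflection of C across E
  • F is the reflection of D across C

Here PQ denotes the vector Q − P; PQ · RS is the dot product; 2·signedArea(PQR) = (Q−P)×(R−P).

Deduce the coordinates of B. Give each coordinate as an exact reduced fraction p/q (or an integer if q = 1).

1. B_x = 744/89  [F, C, B are collinear ∩ AB ⟂ FC]
2. B_y = -109/89  [F, C, B are collinear ∩ AB ⟂ FC]
   → B = (744/89, -109/89)

B = (744/89, -109/89)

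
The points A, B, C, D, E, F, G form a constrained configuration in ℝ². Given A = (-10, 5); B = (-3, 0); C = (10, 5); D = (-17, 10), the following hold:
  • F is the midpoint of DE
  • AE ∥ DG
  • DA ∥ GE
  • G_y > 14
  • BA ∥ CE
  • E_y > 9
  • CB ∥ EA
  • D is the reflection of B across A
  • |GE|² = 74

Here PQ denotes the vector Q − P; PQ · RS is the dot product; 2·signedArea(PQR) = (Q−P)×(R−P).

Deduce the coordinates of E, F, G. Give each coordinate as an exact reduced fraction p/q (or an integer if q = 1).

E = (3, 10)
F = (-7, 10)
G = (-4, 15)

1. E_x = 3  [CB ∥ EA ∩ BA ∥ CE]
2. E_y = 10  [CB ∥ EA ∩ BA ∥ CE]
   → E = (3, 10)
3. F_x = -7  [F is the midpoint of DE]
4. F_y = 10  [F is the midpoint of DE]
   → F = (-7, 10)
5. G_x = -4  [DA ∥ GE ∩ AE ∥ DG]
6. G_y = 15  [DA ∥ GE ∩ AE ∥ DG]
   → G = (-4, 15)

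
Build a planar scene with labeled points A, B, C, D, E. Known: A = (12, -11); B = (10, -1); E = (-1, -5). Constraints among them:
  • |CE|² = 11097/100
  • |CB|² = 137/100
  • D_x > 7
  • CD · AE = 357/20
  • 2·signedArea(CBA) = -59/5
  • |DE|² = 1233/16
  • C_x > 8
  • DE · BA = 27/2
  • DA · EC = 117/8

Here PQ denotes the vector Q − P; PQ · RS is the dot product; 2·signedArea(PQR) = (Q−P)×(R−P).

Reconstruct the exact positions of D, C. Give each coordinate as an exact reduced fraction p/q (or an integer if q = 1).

1. D_x = 29/4  [line -2·x + 10·y + 69/2 = 0 ∩ |DE|² = 1233/16]
2. D_y = -2  [line -2·x + 10·y + 69/2 = 0 ∩ |DE|² = 1233/16]
   → D = (29/4, -2)
3. C_x = 89/10  [2·signedArea(CBA) = -59/5 ∩ DA · EC = 117/8]
4. C_y = -7/5  [2·signedArea(CBA) = -59/5 ∩ DA · EC = 117/8]
   → C = (89/10, -7/5)

C = (89/10, -7/5)
D = (29/4, -2)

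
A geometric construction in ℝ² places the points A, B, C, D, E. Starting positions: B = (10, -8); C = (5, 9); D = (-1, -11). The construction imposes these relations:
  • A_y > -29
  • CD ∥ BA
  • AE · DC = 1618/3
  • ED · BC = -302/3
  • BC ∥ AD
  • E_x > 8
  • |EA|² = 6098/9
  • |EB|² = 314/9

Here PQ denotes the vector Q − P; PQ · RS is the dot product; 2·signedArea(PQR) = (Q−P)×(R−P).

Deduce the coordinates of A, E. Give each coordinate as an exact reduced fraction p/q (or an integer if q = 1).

A = (4, -28)
E = (25/3, -7/3)

1. A_x = 4  [BC ∥ AD ∩ CD ∥ BA]
2. A_y = -28  [BC ∥ AD ∩ CD ∥ BA]
   → A = (4, -28)
3. E_x = 25/3  [ED · BC = -302/3 ∩ AE · DC = 1618/3]
4. E_y = -7/3  [ED · BC = -302/3 ∩ AE · DC = 1618/3]
   → E = (25/3, -7/3)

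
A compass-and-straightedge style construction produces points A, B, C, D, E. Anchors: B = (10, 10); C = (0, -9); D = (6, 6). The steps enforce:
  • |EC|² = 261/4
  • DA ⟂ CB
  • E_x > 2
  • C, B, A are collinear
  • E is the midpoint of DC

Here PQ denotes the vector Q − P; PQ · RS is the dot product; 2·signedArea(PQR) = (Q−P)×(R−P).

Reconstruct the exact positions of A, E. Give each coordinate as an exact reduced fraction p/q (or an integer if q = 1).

A = (3450/461, 2406/461)
E = (3, -3/2)

1. A_x = 3450/461  [C, B, A are collinear ∩ DA ⟂ CB]
2. A_y = 2406/461  [C, B, A are collinear ∩ DA ⟂ CB]
   → A = (3450/461, 2406/461)
3. E_x = 3  [E is the midpoint of DC]
4. E_y = -3/2  [E is the midpoint of DC]
   → E = (3, -3/2)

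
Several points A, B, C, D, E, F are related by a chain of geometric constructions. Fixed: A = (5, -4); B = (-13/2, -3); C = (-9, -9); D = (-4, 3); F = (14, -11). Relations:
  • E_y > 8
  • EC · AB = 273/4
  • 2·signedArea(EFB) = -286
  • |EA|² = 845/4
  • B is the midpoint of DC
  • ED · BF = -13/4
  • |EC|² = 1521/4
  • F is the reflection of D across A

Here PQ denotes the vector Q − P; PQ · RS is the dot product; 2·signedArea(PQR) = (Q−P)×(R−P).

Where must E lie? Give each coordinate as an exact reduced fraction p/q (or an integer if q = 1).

E = (-3/2, 9)

1. E_x = -3/2  [EC · AB = 273/4 ∩ ED · BF = -13/4]
2. E_y = 9  [EC · AB = 273/4 ∩ ED · BF = -13/4]
   → E = (-3/2, 9)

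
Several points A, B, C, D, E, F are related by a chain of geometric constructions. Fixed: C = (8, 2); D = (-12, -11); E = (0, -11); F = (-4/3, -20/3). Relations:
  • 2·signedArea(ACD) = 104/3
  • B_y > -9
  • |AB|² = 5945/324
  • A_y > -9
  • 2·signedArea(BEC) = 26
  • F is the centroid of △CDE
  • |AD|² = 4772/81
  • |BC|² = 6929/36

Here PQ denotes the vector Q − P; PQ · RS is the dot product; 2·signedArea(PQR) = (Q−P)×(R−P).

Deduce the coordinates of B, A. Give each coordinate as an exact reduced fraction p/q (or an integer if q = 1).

A = (-44/9, -73/9)
B = (-2/3, -53/6)

1. A_x = -44/9  [line 13·x + -20·y + -296/3 = 0 ∩ |AD|² = 4772/81]
2. A_y = -73/9  [line 13·x + -20·y + -296/3 = 0 ∩ |AD|² = 4772/81]
   → A = (-44/9, -73/9)
3. B_x = -2/3  [line -13·x + 8·y + 62 = 0 ∩ |AB|² = 5945/324]
4. B_y = -53/6  [line -13·x + 8·y + 62 = 0 ∩ |AB|² = 5945/324]
   → B = (-2/3, -53/6)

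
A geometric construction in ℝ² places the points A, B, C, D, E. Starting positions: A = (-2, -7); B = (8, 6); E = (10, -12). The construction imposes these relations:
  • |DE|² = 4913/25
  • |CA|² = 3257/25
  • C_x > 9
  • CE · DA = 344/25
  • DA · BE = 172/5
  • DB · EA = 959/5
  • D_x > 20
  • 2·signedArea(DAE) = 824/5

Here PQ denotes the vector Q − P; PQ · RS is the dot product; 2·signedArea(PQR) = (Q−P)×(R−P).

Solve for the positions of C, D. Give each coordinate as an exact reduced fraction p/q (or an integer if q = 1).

1. D_x = 102/5  [2·signedArea(DAE) = 824/5 ∩ DA · BE = 172/5]
2. D_y = -13/5  [2·signedArea(DAE) = 824/5 ∩ DA · BE = 172/5]
   → D = (102/5, -13/5)
3. C_x = 46/5  [line 112/5·x + 22/5·y + -4624/25 = 0 ∩ |CA|² = 3257/25]
4. C_y = -24/5  [line 112/5·x + 22/5·y + -4624/25 = 0 ∩ |CA|² = 3257/25]
   → C = (46/5, -24/5)

C = (46/5, -24/5)
D = (102/5, -13/5)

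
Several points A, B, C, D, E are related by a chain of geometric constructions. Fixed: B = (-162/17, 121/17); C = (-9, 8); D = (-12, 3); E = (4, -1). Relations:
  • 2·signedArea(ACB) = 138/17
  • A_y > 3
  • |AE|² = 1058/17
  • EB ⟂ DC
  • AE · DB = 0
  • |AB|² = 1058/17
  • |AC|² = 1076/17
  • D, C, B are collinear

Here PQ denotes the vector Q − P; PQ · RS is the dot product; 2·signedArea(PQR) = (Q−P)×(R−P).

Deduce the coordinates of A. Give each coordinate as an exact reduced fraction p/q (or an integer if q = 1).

1. A_x = -47/17  [AE · DB = 0 ∩ 2·signedArea(ACB) = 138/17]
2. A_y = 52/17  [AE · DB = 0 ∩ 2·signedArea(ACB) = 138/17]
   → A = (-47/17, 52/17)

A = (-47/17, 52/17)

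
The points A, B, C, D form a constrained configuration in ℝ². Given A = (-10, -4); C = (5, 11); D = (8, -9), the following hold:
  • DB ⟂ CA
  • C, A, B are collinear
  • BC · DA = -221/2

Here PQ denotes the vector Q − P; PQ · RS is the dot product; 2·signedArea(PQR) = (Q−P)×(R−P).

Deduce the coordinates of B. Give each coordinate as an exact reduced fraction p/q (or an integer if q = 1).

1. B_x = -7/2  [C, A, B are collinear ∩ DB ⟂ CA]
2. B_y = 5/2  [C, A, B are collinear ∩ DB ⟂ CA]
   → B = (-7/2, 5/2)

B = (-7/2, 5/2)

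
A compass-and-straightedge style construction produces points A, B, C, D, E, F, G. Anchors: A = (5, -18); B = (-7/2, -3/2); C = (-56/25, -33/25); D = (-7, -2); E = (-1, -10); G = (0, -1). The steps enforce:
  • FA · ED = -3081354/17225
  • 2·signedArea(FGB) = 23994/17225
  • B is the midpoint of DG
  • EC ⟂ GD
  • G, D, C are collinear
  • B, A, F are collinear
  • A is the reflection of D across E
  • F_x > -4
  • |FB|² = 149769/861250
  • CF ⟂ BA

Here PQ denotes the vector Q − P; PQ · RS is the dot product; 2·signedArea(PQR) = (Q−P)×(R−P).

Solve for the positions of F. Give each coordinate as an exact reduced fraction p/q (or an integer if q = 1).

1. F_x = -56998/17225  [B, A, F are collinear ∩ CF ⟂ BA]
2. F_y = -32223/17225  [B, A, F are collinear ∩ CF ⟂ BA]
   → F = (-56998/17225, -32223/17225)

F = (-56998/17225, -32223/17225)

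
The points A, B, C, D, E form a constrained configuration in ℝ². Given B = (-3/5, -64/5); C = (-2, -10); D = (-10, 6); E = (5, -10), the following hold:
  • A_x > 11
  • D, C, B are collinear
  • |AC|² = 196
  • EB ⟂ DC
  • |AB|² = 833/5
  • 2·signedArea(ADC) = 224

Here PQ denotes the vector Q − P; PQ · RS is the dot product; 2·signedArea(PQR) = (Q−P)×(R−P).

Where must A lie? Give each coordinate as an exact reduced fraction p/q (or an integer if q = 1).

1. A_x = 12  [line 16·x + 8·y + -112 = 0 ∩ |AB|² = 833/5]
2. A_y = -10  [line 16·x + 8·y + -112 = 0 ∩ |AB|² = 833/5]
   → A = (12, -10)

A = (12, -10)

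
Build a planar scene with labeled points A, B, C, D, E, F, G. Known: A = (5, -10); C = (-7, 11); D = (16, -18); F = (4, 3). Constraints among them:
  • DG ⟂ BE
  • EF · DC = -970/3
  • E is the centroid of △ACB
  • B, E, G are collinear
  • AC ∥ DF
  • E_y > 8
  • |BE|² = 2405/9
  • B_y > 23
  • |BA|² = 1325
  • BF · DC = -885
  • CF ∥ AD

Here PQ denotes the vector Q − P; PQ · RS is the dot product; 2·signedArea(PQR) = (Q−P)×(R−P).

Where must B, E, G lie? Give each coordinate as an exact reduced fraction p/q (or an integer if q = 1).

1. B_x = -8  [line 23·x + -29·y + 880 = 0 ∩ |BA|² = 1325]
2. B_y = 24  [line 23·x + -29·y + 880 = 0 ∩ |BA|² = 1325]
   → B = (-8, 24)
3. E_x = -10/3  [E is the centroid of △ACB]
4. E_y = 25/3  [E is the centroid of △ACB]
   → E = (-10/3, 25/3)
5. G_x = 2620/481  [B, E, G are collinear ∩ DG ⟂ BE]
6. G_y = -10170/481  [B, E, G are collinear ∩ DG ⟂ BE]
   → G = (2620/481, -10170/481)

B = (-8, 24)
E = (-10/3, 25/3)
G = (2620/481, -10170/481)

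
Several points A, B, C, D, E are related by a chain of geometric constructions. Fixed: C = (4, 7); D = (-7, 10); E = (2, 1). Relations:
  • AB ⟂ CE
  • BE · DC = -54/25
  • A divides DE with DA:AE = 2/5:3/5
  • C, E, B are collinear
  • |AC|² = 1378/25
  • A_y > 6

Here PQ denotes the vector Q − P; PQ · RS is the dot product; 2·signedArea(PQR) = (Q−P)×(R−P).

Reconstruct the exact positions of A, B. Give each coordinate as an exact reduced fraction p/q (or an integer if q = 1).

1. A_x = -17/5  [A divides DE with DA:AE = 2/5:3/5]
2. A_y = 32/5  [A divides DE with DA:AE = 2/5:3/5]
   → A = (-17/5, 32/5)
3. B_x = 77/25  [C, E, B are collinear ∩ AB ⟂ CE]
4. B_y = 106/25  [C, E, B are collinear ∩ AB ⟂ CE]
   → B = (77/25, 106/25)

A = (-17/5, 32/5)
B = (77/25, 106/25)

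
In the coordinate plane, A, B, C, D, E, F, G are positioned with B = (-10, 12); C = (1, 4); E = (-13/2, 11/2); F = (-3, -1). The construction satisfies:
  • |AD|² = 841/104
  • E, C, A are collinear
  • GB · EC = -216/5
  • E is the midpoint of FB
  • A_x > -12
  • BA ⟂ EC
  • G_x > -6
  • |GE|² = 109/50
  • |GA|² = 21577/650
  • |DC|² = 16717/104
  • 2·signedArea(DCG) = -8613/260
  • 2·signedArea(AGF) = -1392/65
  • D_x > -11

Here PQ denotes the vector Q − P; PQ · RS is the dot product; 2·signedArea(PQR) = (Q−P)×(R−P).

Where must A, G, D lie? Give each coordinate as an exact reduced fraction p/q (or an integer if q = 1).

1. A_x = -289/26  [E, C, A are collinear ∩ BA ⟂ EC]
2. A_y = 167/26  [E, C, A are collinear ∩ BA ⟂ EC]
   → A = (-289/26, 167/26)
3. G_x = -29/5  [GB · EC = -216/5 ∩ 2·signedArea(AGF) = -1392/65]
4. G_y = 21/5  [GB · EC = -216/5 ∩ 2·signedArea(AGF) = -1392/65]
   → G = (-29/5, 21/5)
5. D_x = -549/52  [line -1/5·x + -34/5·y + 15737/260 = 0 ∩ |AD|² = 841/104]
6. D_y = 479/52  [line -1/5·x + -34/5·y + 15737/260 = 0 ∩ |AD|² = 841/104]
   → D = (-549/52, 479/52)

A = (-289/26, 167/26)
D = (-549/52, 479/52)
G = (-29/5, 21/5)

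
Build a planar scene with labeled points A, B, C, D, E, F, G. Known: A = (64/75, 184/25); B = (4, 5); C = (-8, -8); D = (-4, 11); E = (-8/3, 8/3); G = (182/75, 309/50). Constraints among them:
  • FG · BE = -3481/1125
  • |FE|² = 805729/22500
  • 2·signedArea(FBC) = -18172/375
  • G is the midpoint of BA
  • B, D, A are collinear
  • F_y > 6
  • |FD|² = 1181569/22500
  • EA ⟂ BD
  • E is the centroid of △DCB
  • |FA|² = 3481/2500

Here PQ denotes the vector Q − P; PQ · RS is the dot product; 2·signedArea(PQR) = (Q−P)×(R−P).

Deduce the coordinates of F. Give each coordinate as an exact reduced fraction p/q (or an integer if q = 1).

1. F_x = 674/375  [FG · BE = -3481/1125 ∩ 2·signedArea(FBC) = -18172/375]
2. F_y = 1663/250  [FG · BE = -3481/1125 ∩ 2·signedArea(FBC) = -18172/375]
   → F = (674/375, 1663/250)

F = (674/375, 1663/250)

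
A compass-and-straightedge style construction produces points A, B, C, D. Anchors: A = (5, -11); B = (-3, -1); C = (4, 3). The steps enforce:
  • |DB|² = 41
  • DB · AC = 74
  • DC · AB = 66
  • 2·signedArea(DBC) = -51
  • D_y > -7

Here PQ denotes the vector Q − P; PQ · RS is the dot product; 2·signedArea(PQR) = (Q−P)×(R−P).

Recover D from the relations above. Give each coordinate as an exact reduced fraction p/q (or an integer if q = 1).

1. D_x = 1  [DC · AB = 66 ∩ DB · AC = 74]
2. D_y = -6  [DC · AB = 66 ∩ DB · AC = 74]
   → D = (1, -6)

D = (1, -6)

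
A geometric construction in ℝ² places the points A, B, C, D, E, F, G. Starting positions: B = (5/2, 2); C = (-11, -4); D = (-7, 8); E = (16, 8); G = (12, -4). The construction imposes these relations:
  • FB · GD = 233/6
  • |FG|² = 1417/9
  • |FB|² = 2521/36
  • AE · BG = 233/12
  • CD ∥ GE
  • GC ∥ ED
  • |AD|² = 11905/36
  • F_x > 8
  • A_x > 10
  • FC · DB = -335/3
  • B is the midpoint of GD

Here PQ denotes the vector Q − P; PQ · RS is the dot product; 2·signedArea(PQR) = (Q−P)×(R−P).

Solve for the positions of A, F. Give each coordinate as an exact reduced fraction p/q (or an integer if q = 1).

1. A_x = 61/6  [line -19/2·x + 6·y + 1015/12 = 0 ∩ |AD|² = 11905/36]
2. A_y = 2  [line -19/2·x + 6·y + 1015/12 = 0 ∩ |AD|² = 11905/36]
   → A = (61/6, 2)
3. F_x = 25/3  [line 19·x + -12·y + -187/3 = 0 ∩ |FG|² = 1417/9]
4. F_y = 8  [line 19·x + -12·y + -187/3 = 0 ∩ |FG|² = 1417/9]
   → F = (25/3, 8)

A = (61/6, 2)
F = (25/3, 8)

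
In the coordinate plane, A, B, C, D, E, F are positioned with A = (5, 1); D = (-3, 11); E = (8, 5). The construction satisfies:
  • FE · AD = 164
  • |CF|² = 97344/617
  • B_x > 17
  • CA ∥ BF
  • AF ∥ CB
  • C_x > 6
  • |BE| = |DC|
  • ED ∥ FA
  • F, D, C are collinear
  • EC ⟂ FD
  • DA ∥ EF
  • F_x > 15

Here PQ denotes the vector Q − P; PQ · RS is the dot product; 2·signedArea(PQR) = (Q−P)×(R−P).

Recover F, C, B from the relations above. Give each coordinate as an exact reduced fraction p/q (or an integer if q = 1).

1. F_x = 16  [ED ∥ FA ∩ DA ∥ EF]
2. F_y = -5  [ED ∥ FA ∩ DA ∥ EF]
   → F = (16, -5)
3. C_x = 3944/617  [F, D, C are collinear ∩ EC ⟂ FD]
4. C_y = 1907/617  [F, D, C are collinear ∩ EC ⟂ FD]
   → C = (3944/617, 1907/617)
5. B_x = 10731/617  [CA ∥ BF ∩ AF ∥ CB]
6. B_y = -1795/617  [CA ∥ BF ∩ AF ∥ CB]
   → B = (10731/617, -1795/617)

B = (10731/617, -1795/617)
C = (3944/617, 1907/617)
F = (16, -5)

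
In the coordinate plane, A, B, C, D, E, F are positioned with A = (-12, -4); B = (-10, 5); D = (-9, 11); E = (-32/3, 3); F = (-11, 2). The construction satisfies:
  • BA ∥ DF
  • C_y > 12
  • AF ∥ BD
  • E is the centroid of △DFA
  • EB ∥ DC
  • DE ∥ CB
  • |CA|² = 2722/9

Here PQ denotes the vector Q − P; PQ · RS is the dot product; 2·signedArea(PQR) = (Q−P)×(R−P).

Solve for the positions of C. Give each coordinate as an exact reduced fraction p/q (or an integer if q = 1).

1. C_x = -25/3  [DE ∥ CB ∩ EB ∥ DC]
2. C_y = 13  [DE ∥ CB ∩ EB ∥ DC]
   → C = (-25/3, 13)

C = (-25/3, 13)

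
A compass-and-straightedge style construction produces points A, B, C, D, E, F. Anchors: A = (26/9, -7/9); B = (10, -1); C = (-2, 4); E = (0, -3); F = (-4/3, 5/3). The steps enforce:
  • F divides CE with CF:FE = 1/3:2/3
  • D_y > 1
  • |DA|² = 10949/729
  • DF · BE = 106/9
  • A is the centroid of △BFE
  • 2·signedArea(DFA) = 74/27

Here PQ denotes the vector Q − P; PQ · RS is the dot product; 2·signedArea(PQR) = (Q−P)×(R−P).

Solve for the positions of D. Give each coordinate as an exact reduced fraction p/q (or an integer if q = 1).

1. D_x = -4/27  [2·signedArea(DFA) = 74/27 ∩ DF · BE = 106/9]
2. D_y = 44/27  [2·signedArea(DFA) = 74/27 ∩ DF · BE = 106/9]
   → D = (-4/27, 44/27)

D = (-4/27, 44/27)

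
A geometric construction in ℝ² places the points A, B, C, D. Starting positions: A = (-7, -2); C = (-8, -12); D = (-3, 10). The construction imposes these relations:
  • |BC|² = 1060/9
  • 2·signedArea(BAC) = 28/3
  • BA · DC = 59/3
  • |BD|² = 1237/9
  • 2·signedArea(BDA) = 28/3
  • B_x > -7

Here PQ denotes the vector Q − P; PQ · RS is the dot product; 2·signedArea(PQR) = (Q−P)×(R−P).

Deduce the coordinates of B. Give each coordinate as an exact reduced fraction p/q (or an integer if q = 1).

B = (-6, -4/3)

1. B_x = -6  [BA · DC = 59/3 ∩ 2·signedArea(BAC) = 28/3]
2. B_y = -4/3  [BA · DC = 59/3 ∩ 2·signedArea(BAC) = 28/3]
   → B = (-6, -4/3)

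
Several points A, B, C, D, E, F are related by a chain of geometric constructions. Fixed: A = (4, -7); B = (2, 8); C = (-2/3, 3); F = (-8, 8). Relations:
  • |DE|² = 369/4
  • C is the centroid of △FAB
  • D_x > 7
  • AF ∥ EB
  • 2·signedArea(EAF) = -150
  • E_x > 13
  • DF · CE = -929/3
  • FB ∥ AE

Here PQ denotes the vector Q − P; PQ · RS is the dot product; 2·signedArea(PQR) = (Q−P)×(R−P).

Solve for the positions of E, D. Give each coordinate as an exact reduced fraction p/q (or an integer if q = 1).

1. E_x = 14  [AF ∥ EB ∩ FB ∥ AE]
2. E_y = -7  [AF ∥ EB ∩ FB ∥ AE]
   → E = (14, -7)
3. D_x = 8  [line -44/3·x + 10·y + 337/3 = 0 ∩ |DE|² = 369/4]
4. D_y = 1/2  [line -44/3·x + 10·y + 337/3 = 0 ∩ |DE|² = 369/4]
   → D = (8, 1/2)

D = (8, 1/2)
E = (14, -7)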